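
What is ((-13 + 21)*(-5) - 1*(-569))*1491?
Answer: 788739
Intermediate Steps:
((-13 + 21)*(-5) - 1*(-569))*1491 = (8*(-5) + 569)*1491 = (-40 + 569)*1491 = 529*1491 = 788739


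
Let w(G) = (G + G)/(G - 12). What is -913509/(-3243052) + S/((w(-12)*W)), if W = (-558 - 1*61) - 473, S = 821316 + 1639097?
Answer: -997281218581/442676598 ≈ -2252.8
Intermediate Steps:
w(G) = 2*G/(-12 + G) (w(G) = (2*G)/(-12 + G) = 2*G/(-12 + G))
S = 2460413
W = -1092 (W = (-558 - 61) - 473 = -619 - 473 = -1092)
-913509/(-3243052) + S/((w(-12)*W)) = -913509/(-3243052) + 2460413/(((2*(-12)/(-12 - 12))*(-1092))) = -913509*(-1/3243052) + 2460413/(((2*(-12)/(-24))*(-1092))) = 913509/3243052 + 2460413/(((2*(-12)*(-1/24))*(-1092))) = 913509/3243052 + 2460413/((1*(-1092))) = 913509/3243052 + 2460413/(-1092) = 913509/3243052 + 2460413*(-1/1092) = 913509/3243052 - 2460413/1092 = -997281218581/442676598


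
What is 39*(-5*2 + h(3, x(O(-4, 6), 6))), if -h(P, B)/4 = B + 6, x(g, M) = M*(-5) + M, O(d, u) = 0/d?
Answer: 2418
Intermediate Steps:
O(d, u) = 0
x(g, M) = -4*M (x(g, M) = -5*M + M = -4*M)
h(P, B) = -24 - 4*B (h(P, B) = -4*(B + 6) = -4*(6 + B) = -24 - 4*B)
39*(-5*2 + h(3, x(O(-4, 6), 6))) = 39*(-5*2 + (-24 - (-16)*6)) = 39*(-10 + (-24 - 4*(-24))) = 39*(-10 + (-24 + 96)) = 39*(-10 + 72) = 39*62 = 2418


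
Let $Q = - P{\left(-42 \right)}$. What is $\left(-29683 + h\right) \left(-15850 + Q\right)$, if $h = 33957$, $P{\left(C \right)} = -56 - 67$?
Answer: $-67217198$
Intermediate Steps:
$P{\left(C \right)} = -123$
$Q = 123$ ($Q = \left(-1\right) \left(-123\right) = 123$)
$\left(-29683 + h\right) \left(-15850 + Q\right) = \left(-29683 + 33957\right) \left(-15850 + 123\right) = 4274 \left(-15727\right) = -67217198$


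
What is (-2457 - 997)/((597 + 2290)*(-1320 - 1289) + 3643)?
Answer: 1727/3764270 ≈ 0.00045879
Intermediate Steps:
(-2457 - 997)/((597 + 2290)*(-1320 - 1289) + 3643) = -3454/(2887*(-2609) + 3643) = -3454/(-7532183 + 3643) = -3454/(-7528540) = -3454*(-1/7528540) = 1727/3764270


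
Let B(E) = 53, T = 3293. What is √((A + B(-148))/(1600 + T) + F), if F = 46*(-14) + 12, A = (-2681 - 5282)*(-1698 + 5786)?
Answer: I*√19379034759/1631 ≈ 85.352*I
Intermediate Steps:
A = -32552744 (A = -7963*4088 = -32552744)
F = -632 (F = -644 + 12 = -632)
√((A + B(-148))/(1600 + T) + F) = √((-32552744 + 53)/(1600 + 3293) - 632) = √(-32552691/4893 - 632) = √(-32552691*1/4893 - 632) = √(-10850897/1631 - 632) = √(-11881689/1631) = I*√19379034759/1631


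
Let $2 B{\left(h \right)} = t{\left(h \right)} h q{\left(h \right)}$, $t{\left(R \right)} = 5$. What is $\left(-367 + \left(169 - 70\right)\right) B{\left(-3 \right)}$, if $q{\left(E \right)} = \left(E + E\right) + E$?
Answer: $-18090$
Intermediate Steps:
$q{\left(E \right)} = 3 E$ ($q{\left(E \right)} = 2 E + E = 3 E$)
$B{\left(h \right)} = \frac{15 h^{2}}{2}$ ($B{\left(h \right)} = \frac{5 h 3 h}{2} = \frac{15 h^{2}}{2}$)
$\left(-367 + \left(169 - 70\right)\right) B{\left(-3 \right)} = \left(-367 + \left(169 - 70\right)\right) \frac{15 \left(-3\right)^{2}}{2} = \left(-367 + 99\right) \frac{15}{2} \cdot 9 = \left(-268\right) \frac{135}{2} = -18090$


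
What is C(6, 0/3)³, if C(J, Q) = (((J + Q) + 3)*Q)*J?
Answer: 0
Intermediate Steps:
C(J, Q) = J*Q*(3 + J + Q) (C(J, Q) = ((3 + J + Q)*Q)*J = (Q*(3 + J + Q))*J = J*Q*(3 + J + Q))
C(6, 0/3)³ = (6*(0/3)*(3 + 6 + 0/3))³ = (6*(0*(⅓))*(3 + 6 + 0*(⅓)))³ = (6*0*(3 + 6 + 0))³ = (6*0*9)³ = 0³ = 0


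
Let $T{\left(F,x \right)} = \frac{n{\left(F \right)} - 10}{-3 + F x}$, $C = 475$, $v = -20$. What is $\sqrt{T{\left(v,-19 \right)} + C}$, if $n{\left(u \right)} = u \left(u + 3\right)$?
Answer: $\frac{\sqrt{67635685}}{377} \approx 21.815$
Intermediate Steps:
$n{\left(u \right)} = u \left(3 + u\right)$
$T{\left(F,x \right)} = \frac{-10 + F \left(3 + F\right)}{-3 + F x}$ ($T{\left(F,x \right)} = \frac{F \left(3 + F\right) - 10}{-3 + F x} = \frac{-10 + F \left(3 + F\right)}{-3 + F x}$)
$\sqrt{T{\left(v,-19 \right)} + C} = \sqrt{\frac{-10 - 20 \left(3 - 20\right)}{-3 - -380} + 475} = \sqrt{\frac{-10 - -340}{-3 + 380} + 475} = \sqrt{\frac{-10 + 340}{377} + 475} = \sqrt{\frac{1}{377} \cdot 330 + 475} = \sqrt{\frac{330}{377} + 475} = \sqrt{\frac{179405}{377}} = \frac{\sqrt{67635685}}{377}$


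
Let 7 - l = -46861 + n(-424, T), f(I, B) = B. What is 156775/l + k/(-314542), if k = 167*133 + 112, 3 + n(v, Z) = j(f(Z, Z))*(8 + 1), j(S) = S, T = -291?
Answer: 2410377839/778334179 ≈ 3.0968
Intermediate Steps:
n(v, Z) = -3 + 9*Z (n(v, Z) = -3 + Z*(8 + 1) = -3 + Z*9 = -3 + 9*Z)
k = 22323 (k = 22211 + 112 = 22323)
l = 49490 (l = 7 - (-46861 + (-3 + 9*(-291))) = 7 - (-46861 + (-3 - 2619)) = 7 - (-46861 - 2622) = 7 - 1*(-49483) = 7 + 49483 = 49490)
156775/l + k/(-314542) = 156775/49490 + 22323/(-314542) = 156775*(1/49490) + 22323*(-1/314542) = 31355/9898 - 22323/314542 = 2410377839/778334179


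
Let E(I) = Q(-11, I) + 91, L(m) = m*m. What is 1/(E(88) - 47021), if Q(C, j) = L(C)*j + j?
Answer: -1/36194 ≈ -2.7629e-5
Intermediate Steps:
L(m) = m²
Q(C, j) = j + j*C² (Q(C, j) = C²*j + j = j*C² + j = j + j*C²)
E(I) = 91 + 122*I (E(I) = I*(1 + (-11)²) + 91 = I*(1 + 121) + 91 = I*122 + 91 = 122*I + 91 = 91 + 122*I)
1/(E(88) - 47021) = 1/((91 + 122*88) - 47021) = 1/((91 + 10736) - 47021) = 1/(10827 - 47021) = 1/(-36194) = -1/36194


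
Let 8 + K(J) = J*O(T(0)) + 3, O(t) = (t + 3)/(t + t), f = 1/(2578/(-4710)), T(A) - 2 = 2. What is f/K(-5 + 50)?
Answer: -3768/70895 ≈ -0.053149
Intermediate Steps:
T(A) = 4 (T(A) = 2 + 2 = 4)
f = -2355/1289 (f = 1/(2578*(-1/4710)) = 1/(-1289/2355) = -2355/1289 ≈ -1.8270)
O(t) = (3 + t)/(2*t) (O(t) = (3 + t)/((2*t)) = (3 + t)*(1/(2*t)) = (3 + t)/(2*t))
K(J) = -5 + 7*J/8 (K(J) = -8 + (J*((1/2)*(3 + 4)/4) + 3) = -8 + (J*((1/2)*(1/4)*7) + 3) = -8 + (J*(7/8) + 3) = -8 + (7*J/8 + 3) = -8 + (3 + 7*J/8) = -5 + 7*J/8)
f/K(-5 + 50) = -2355/(1289*(-5 + 7*(-5 + 50)/8)) = -2355/(1289*(-5 + (7/8)*45)) = -2355/(1289*(-5 + 315/8)) = -2355/(1289*275/8) = -2355/1289*8/275 = -3768/70895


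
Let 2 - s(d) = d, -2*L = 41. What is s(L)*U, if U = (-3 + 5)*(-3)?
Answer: -135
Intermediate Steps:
L = -41/2 (L = -½*41 = -41/2 ≈ -20.500)
U = -6 (U = 2*(-3) = -6)
s(d) = 2 - d
s(L)*U = (2 - 1*(-41/2))*(-6) = (2 + 41/2)*(-6) = (45/2)*(-6) = -135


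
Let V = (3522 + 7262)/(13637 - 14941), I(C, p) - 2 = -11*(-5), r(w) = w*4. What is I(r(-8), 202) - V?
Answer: 10639/163 ≈ 65.270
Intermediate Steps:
r(w) = 4*w
I(C, p) = 57 (I(C, p) = 2 - 11*(-5) = 2 + 55 = 57)
V = -1348/163 (V = 10784/(-1304) = 10784*(-1/1304) = -1348/163 ≈ -8.2699)
I(r(-8), 202) - V = 57 - 1*(-1348/163) = 57 + 1348/163 = 10639/163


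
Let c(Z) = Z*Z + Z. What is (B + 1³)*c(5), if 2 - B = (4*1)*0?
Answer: 90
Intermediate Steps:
c(Z) = Z + Z² (c(Z) = Z² + Z = Z + Z²)
B = 2 (B = 2 - 4*1*0 = 2 - 4*0 = 2 - 1*0 = 2 + 0 = 2)
(B + 1³)*c(5) = (2 + 1³)*(5*(1 + 5)) = (2 + 1)*(5*6) = 3*30 = 90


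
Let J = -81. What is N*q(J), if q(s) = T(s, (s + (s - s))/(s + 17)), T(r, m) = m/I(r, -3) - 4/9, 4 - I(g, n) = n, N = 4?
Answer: -1063/1008 ≈ -1.0546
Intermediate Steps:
I(g, n) = 4 - n
T(r, m) = -4/9 + m/7 (T(r, m) = m/(4 - 1*(-3)) - 4/9 = m/(4 + 3) - 4*⅑ = m/7 - 4/9 = -4/9 + m/7)
q(s) = -4/9 + s/(7*(17 + s)) (q(s) = -4/9 + ((s + (s - s))/(s + 17))/7 = -4/9 + ((s + 0)/(17 + s))/7 = -4/9 + (s/(17 + s))/7 = -4/9 + s/(7*(17 + s)))
N*q(J) = 4*((-476 - 19*(-81))/(63*(17 - 81))) = 4*((1/63)*(-476 + 1539)/(-64)) = 4*((1/63)*(-1/64)*1063) = 4*(-1063/4032) = -1063/1008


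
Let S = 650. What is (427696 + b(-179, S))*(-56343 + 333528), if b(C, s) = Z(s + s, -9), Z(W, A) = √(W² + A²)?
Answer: 118550915760 + 277185*√1690081 ≈ 1.1891e+11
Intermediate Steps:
Z(W, A) = √(A² + W²)
b(C, s) = √(81 + 4*s²) (b(C, s) = √((-9)² + (s + s)²) = √(81 + (2*s)²) = √(81 + 4*s²))
(427696 + b(-179, S))*(-56343 + 333528) = (427696 + √(81 + 4*650²))*(-56343 + 333528) = (427696 + √(81 + 4*422500))*277185 = (427696 + √(81 + 1690000))*277185 = (427696 + √1690081)*277185 = 118550915760 + 277185*√1690081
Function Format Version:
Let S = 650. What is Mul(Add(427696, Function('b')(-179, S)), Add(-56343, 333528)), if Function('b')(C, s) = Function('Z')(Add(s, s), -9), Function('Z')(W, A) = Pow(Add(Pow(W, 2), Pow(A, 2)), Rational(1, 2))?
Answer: Add(118550915760, Mul(277185, Pow(1690081, Rational(1, 2)))) ≈ 1.1891e+11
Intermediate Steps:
Function('Z')(W, A) = Pow(Add(Pow(A, 2), Pow(W, 2)), Rational(1, 2))
Function('b')(C, s) = Pow(Add(81, Mul(4, Pow(s, 2))), Rational(1, 2)) (Function('b')(C, s) = Pow(Add(Pow(-9, 2), Pow(Add(s, s), 2)), Rational(1, 2)) = Pow(Add(81, Pow(Mul(2, s), 2)), Rational(1, 2)) = Pow(Add(81, Mul(4, Pow(s, 2))), Rational(1, 2)))
Mul(Add(427696, Function('b')(-179, S)), Add(-56343, 333528)) = Mul(Add(427696, Pow(Add(81, Mul(4, Pow(650, 2))), Rational(1, 2))), Add(-56343, 333528)) = Mul(Add(427696, Pow(Add(81, Mul(4, 422500)), Rational(1, 2))), 277185) = Mul(Add(427696, Pow(Add(81, 1690000), Rational(1, 2))), 277185) = Mul(Add(427696, Pow(1690081, Rational(1, 2))), 277185) = Add(118550915760, Mul(277185, Pow(1690081, Rational(1, 2))))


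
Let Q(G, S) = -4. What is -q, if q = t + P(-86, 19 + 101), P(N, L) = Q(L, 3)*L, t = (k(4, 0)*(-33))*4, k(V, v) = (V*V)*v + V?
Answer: 1008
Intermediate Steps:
k(V, v) = V + v*V² (k(V, v) = V²*v + V = v*V² + V = V + v*V²)
t = -528 (t = ((4*(1 + 4*0))*(-33))*4 = ((4*(1 + 0))*(-33))*4 = ((4*1)*(-33))*4 = (4*(-33))*4 = -132*4 = -528)
P(N, L) = -4*L
q = -1008 (q = -528 - 4*(19 + 101) = -528 - 4*120 = -528 - 480 = -1008)
-q = -1*(-1008) = 1008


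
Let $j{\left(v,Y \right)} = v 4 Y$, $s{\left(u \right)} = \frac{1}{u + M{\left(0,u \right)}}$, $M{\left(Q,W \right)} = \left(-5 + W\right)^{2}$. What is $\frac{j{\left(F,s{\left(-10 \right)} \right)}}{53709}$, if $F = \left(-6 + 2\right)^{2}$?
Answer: $\frac{64}{11547435} \approx 5.5424 \cdot 10^{-6}$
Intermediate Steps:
$F = 16$ ($F = \left(-4\right)^{2} = 16$)
$s{\left(u \right)} = \frac{1}{u + \left(-5 + u\right)^{2}}$
$j{\left(v,Y \right)} = 4 Y v$ ($j{\left(v,Y \right)} = 4 v Y = 4 Y v$)
$\frac{j{\left(F,s{\left(-10 \right)} \right)}}{53709} = \frac{4 \frac{1}{-10 + \left(-5 - 10\right)^{2}} \cdot 16}{53709} = 4 \frac{1}{-10 + \left(-15\right)^{2}} \cdot 16 \cdot \frac{1}{53709} = 4 \frac{1}{-10 + 225} \cdot 16 \cdot \frac{1}{53709} = 4 \cdot \frac{1}{215} \cdot 16 \cdot \frac{1}{53709} = \frac{64}{215} \cdot \frac{1}{53709} = \frac{64}{11547435}$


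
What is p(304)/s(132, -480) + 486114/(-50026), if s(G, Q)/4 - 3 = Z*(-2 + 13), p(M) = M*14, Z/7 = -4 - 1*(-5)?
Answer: 896159/250130 ≈ 3.5828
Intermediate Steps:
Z = 7 (Z = 7*(-4 - 1*(-5)) = 7*(-4 + 5) = 7*1 = 7)
p(M) = 14*M
s(G, Q) = 320 (s(G, Q) = 12 + 4*(7*(-2 + 13)) = 12 + 4*(7*11) = 12 + 4*77 = 12 + 308 = 320)
p(304)/s(132, -480) + 486114/(-50026) = (14*304)/320 + 486114/(-50026) = 4256*(1/320) + 486114*(-1/50026) = 133/10 - 243057/25013 = 896159/250130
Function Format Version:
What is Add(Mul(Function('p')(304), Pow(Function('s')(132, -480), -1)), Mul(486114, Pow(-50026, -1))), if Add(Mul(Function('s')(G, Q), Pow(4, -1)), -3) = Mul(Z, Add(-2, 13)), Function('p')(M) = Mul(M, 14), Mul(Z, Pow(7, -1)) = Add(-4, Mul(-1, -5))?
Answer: Rational(896159, 250130) ≈ 3.5828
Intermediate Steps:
Z = 7 (Z = Mul(7, Add(-4, Mul(-1, -5))) = Mul(7, Add(-4, 5)) = Mul(7, 1) = 7)
Function('p')(M) = Mul(14, M)
Function('s')(G, Q) = 320 (Function('s')(G, Q) = Add(12, Mul(4, Mul(7, Add(-2, 13)))) = Add(12, Mul(4, Mul(7, 11))) = Add(12, Mul(4, 77)) = Add(12, 308) = 320)
Add(Mul(Function('p')(304), Pow(Function('s')(132, -480), -1)), Mul(486114, Pow(-50026, -1))) = Add(Mul(Mul(14, 304), Pow(320, -1)), Mul(486114, Pow(-50026, -1))) = Add(Mul(4256, Rational(1, 320)), Mul(486114, Rational(-1, 50026))) = Add(Rational(133, 10), Rational(-243057, 25013)) = Rational(896159, 250130)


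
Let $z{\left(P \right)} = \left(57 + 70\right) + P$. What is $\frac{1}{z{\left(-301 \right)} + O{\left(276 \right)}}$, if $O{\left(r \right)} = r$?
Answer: $\frac{1}{102} \approx 0.0098039$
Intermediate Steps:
$z{\left(P \right)} = 127 + P$
$\frac{1}{z{\left(-301 \right)} + O{\left(276 \right)}} = \frac{1}{\left(127 - 301\right) + 276} = \frac{1}{-174 + 276} = \frac{1}{102}$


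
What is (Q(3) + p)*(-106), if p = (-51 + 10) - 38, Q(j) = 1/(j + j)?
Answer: 25069/3 ≈ 8356.3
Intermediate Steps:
Q(j) = 1/(2*j)
p = -79 (p = -41 - 38 = -79)
(Q(3) + p)*(-106) = ((½)/3 - 79)*(-106) = ((½)*(⅓) - 79)*(-106) = (⅙ - 79)*(-106) = -473/6*(-106) = 25069/3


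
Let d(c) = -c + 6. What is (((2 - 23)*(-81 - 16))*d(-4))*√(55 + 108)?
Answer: 20370*√163 ≈ 2.6007e+5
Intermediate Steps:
d(c) = 6 - c
(((2 - 23)*(-81 - 16))*d(-4))*√(55 + 108) = (((2 - 23)*(-81 - 16))*(6 - 1*(-4)))*√(55 + 108) = ((-21*(-97))*(6 + 4))*√163 = (2037*10)*√163 = 20370*√163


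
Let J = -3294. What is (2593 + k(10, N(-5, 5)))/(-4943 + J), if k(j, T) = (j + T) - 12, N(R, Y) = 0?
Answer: -2591/8237 ≈ -0.31456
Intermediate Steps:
k(j, T) = -12 + T + j (k(j, T) = (T + j) - 12 = -12 + T + j)
(2593 + k(10, N(-5, 5)))/(-4943 + J) = (2593 + (-12 + 0 + 10))/(-4943 - 3294) = (2593 - 2)/(-8237) = 2591*(-1/8237) = -2591/8237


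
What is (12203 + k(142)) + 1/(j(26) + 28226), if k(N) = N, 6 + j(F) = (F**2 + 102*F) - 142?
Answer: 387707071/31406 ≈ 12345.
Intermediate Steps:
j(F) = -148 + F**2 + 102*F (j(F) = -6 + ((F**2 + 102*F) - 142) = -6 + (-142 + F**2 + 102*F) = -148 + F**2 + 102*F)
(12203 + k(142)) + 1/(j(26) + 28226) = (12203 + 142) + 1/((-148 + 26**2 + 102*26) + 28226) = 12345 + 1/((-148 + 676 + 2652) + 28226) = 12345 + 1/(3180 + 28226) = 12345 + 1/31406 = 387707071/31406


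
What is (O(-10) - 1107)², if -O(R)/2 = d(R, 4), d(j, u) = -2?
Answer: 1216609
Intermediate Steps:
O(R) = 4 (O(R) = -2*(-2) = 4)
(O(-10) - 1107)² = (4 - 1107)² = (-1103)² = 1216609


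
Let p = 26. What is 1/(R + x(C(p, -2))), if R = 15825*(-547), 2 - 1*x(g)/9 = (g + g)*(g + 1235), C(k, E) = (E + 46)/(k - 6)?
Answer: -25/217631253 ≈ -1.1487e-7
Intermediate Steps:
C(k, E) = (46 + E)/(-6 + k)
x(g) = 18 - 18*g*(1235 + g) (x(g) = 18 - 9*(g + g)*(g + 1235) = 18 - 9*2*g*(1235 + g) = 18 - 18*g*(1235 + g))
R = -8656275
1/(R + x(C(p, -2))) = 1/(-8656275 + (18 - 22230*(46 - 2)/(-6 + 26) - 18*(46 - 2)²/(-6 + 26)²)) = 1/(-8656275 + (18 - 22230*44/20 - 18*(44/20)²)) = 1/(-8656275 + (18 - 2223*44/2 - 18*((1/20)*44)²)) = 1/(-8656275 + (18 - 22230*11/5 - 18*(11/5)²)) = 1/(-8656275 + (18 - 48906 - 18*121/25)) = 1/(-8656275 + (18 - 48906 - 2178/25)) = 1/(-8656275 - 1224378/25) = 1/(-217631253/25) = -25/217631253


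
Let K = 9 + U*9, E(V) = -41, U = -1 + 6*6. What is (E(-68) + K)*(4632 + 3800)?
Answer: 2386256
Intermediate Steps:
U = 35 (U = -1 + 36 = 35)
K = 324 (K = 9 + 35*9 = 9 + 315 = 324)
(E(-68) + K)*(4632 + 3800) = (-41 + 324)*(4632 + 3800) = 283*8432 = 2386256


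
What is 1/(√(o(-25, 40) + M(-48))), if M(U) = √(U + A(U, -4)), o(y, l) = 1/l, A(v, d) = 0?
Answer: 2*√10/√(1 + 160*I*√3) ≈ 0.26913 - 0.26816*I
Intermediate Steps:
M(U) = √U (M(U) = √(U + 0) = √U)
1/(√(o(-25, 40) + M(-48))) = 1/(√(1/40 + √(-48))) = 1/(√(1/40 + 4*I*√3)) = (1/40 + 4*I*√3)^(-½)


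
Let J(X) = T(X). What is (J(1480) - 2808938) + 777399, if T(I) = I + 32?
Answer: -2030027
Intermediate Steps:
T(I) = 32 + I
J(X) = 32 + X
(J(1480) - 2808938) + 777399 = ((32 + 1480) - 2808938) + 777399 = (1512 - 2808938) + 777399 = -2807426 + 777399 = -2030027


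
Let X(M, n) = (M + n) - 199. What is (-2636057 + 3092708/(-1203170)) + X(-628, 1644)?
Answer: -1585322401754/601585 ≈ -2.6352e+6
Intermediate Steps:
X(M, n) = -199 + M + n
(-2636057 + 3092708/(-1203170)) + X(-628, 1644) = (-2636057 + 3092708/(-1203170)) + (-199 - 628 + 1644) = (-2636057 + 3092708*(-1/1203170)) + 817 = (-2636057 - 1546354/601585) + 817 = -1585813896699/601585 + 817 = -1585322401754/601585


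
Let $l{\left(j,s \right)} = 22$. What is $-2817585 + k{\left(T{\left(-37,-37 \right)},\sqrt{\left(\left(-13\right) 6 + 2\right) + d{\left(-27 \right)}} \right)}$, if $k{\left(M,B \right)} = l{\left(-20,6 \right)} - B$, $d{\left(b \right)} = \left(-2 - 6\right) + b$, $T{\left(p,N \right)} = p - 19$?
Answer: $-2817563 - i \sqrt{111} \approx -2.8176 \cdot 10^{6} - 10.536 i$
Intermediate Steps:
$T{\left(p,N \right)} = -19 + p$ ($T{\left(p,N \right)} = p - 19 = -19 + p$)
$d{\left(b \right)} = -8 + b$
$k{\left(M,B \right)} = 22 - B$
$-2817585 + k{\left(T{\left(-37,-37 \right)},\sqrt{\left(\left(-13\right) 6 + 2\right) + d{\left(-27 \right)}} \right)} = -2817585 + \left(22 - \sqrt{\left(\left(-13\right) 6 + 2\right) - 35}\right) = -2817585 + \left(22 - \sqrt{\left(-78 + 2\right) - 35}\right) = -2817585 + \left(22 - \sqrt{-76 - 35}\right) = -2817585 + \left(22 - \sqrt{-111}\right) = -2817585 + \left(22 - i \sqrt{111}\right) = -2817563 - i \sqrt{111}$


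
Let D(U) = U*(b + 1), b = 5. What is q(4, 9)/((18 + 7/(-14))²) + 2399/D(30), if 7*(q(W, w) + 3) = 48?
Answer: 4118173/308700 ≈ 13.340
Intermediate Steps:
q(W, w) = 27/7 (q(W, w) = -3 + (⅐)*48 = -3 + 48/7 = 27/7)
D(U) = 6*U (D(U) = U*(5 + 1) = U*6 = 6*U)
q(4, 9)/((18 + 7/(-14))²) + 2399/D(30) = 27/(7*((18 + 7/(-14))²)) + 2399/((6*30)) = 27/(7*((18 + 7*(-1/14))²)) + 2399/180 = 27/(7*((18 - ½)²)) + 2399*(1/180) = 27/(7*((35/2)²)) + 2399/180 = 27/(7*(1225/4)) + 2399/180 = (27/7)*(4/1225) + 2399/180 = 108/8575 + 2399/180 = 4118173/308700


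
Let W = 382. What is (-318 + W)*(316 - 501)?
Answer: -11840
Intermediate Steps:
(-318 + W)*(316 - 501) = (-318 + 382)*(316 - 501) = 64*(-185) = -11840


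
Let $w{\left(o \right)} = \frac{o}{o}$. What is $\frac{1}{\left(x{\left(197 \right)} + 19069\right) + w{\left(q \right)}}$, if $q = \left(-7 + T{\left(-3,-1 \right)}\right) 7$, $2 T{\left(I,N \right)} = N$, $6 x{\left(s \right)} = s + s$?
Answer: $\frac{3}{57407} \approx 5.2258 \cdot 10^{-5}$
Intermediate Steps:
$x{\left(s \right)} = \frac{s}{3}$ ($x{\left(s \right)} = \frac{s + s}{6} = \frac{2 s}{6} = \frac{s}{3}$)
$T{\left(I,N \right)} = \frac{N}{2}$
$q = - \frac{105}{2}$ ($q = \left(-7 + \frac{1}{2} \left(-1\right)\right) 7 = \left(-7 - \frac{1}{2}\right) 7 = \left(- \frac{15}{2}\right) 7 = - \frac{105}{2} \approx -52.5$)
$w{\left(o \right)} = 1$
$\frac{1}{\left(x{\left(197 \right)} + 19069\right) + w{\left(q \right)}} = \frac{1}{\left(\frac{1}{3} \cdot 197 + 19069\right) + 1} = \frac{1}{\left(\frac{197}{3} + 19069\right) + 1} = \frac{1}{\frac{57404}{3} + 1} = \frac{1}{\frac{57407}{3}} = \frac{3}{57407}$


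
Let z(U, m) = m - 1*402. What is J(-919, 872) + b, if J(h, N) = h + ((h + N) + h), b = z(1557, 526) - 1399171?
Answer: -1400932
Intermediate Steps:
z(U, m) = -402 + m (z(U, m) = m - 402 = -402 + m)
b = -1399047 (b = (-402 + 526) - 1399171 = 124 - 1399171 = -1399047)
J(h, N) = N + 3*h (J(h, N) = h + ((N + h) + h) = h + (N + 2*h) = N + 3*h)
J(-919, 872) + b = (872 + 3*(-919)) - 1399047 = (872 - 2757) - 1399047 = -1885 - 1399047 = -1400932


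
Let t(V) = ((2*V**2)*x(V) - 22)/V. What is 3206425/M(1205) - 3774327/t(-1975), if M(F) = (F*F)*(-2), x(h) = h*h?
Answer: -1950981320018167973/1767390355124503468 ≈ -1.1039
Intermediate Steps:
x(h) = h**2
M(F) = -2*F**2 (M(F) = F**2*(-2) = -2*F**2)
t(V) = (-22 + 2*V**4)/V (t(V) = ((2*V**2)*V**2 - 22)/V = (2*V**4 - 22)/V = (-22 + 2*V**4)/V)
3206425/M(1205) - 3774327/t(-1975) = 3206425/((-2*1205**2)) - 3774327*(-1975/(2*(-11 + (-1975)**4))) = 3206425/((-2*1452025)) - 3774327*(-1975/(2*(-11 + 15214875390625))) = 3206425/(-2904050) - 3774327/(2*(-1/1975)*15214875390614) = 3206425*(-1/2904050) - 3774327/(-30429750781228/1975) = -128257/116162 - 3774327*(-1975/30429750781228) = -128257/116162 + 7454295825/30429750781228 = -1950981320018167973/1767390355124503468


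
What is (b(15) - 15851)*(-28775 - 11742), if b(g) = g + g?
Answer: 641019457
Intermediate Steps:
b(g) = 2*g
(b(15) - 15851)*(-28775 - 11742) = (2*15 - 15851)*(-28775 - 11742) = (30 - 15851)*(-40517) = -15821*(-40517) = 641019457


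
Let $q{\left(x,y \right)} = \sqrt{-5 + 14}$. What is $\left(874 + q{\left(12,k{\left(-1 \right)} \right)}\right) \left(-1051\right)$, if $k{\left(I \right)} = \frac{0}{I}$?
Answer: $-921727$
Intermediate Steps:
$k{\left(I \right)} = 0$
$q{\left(x,y \right)} = 3$ ($q{\left(x,y \right)} = \sqrt{9} = 3$)
$\left(874 + q{\left(12,k{\left(-1 \right)} \right)}\right) \left(-1051\right) = \left(874 + 3\right) \left(-1051\right) = 877 \left(-1051\right) = -921727$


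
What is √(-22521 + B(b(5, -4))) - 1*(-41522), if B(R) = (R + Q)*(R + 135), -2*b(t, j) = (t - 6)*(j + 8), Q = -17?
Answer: 41522 + 64*I*√6 ≈ 41522.0 + 156.77*I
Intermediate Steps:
b(t, j) = -(-6 + t)*(8 + j)/2 (b(t, j) = -(t - 6)*(j + 8)/2 = -(-6 + t)*(8 + j)/2)
B(R) = (-17 + R)*(135 + R) (B(R) = (R - 17)*(R + 135) = (-17 + R)*(135 + R))
√(-22521 + B(b(5, -4))) - 1*(-41522) = √(-22521 + (-2295 + (24 - 4*5 + 3*(-4) - ½*(-4)*5)² + 118*(24 - 4*5 + 3*(-4) - ½*(-4)*5))) - 1*(-41522) = √(-22521 + (-2295 + (24 - 20 - 12 + 10)² + 118*(24 - 20 - 12 + 10))) + 41522 = √(-22521 + (-2295 + 2² + 118*2)) + 41522 = √(-22521 + (-2295 + 4 + 236)) + 41522 = √(-22521 - 2055) + 41522 = √(-24576) + 41522 = 64*I*√6 + 41522 = 41522 + 64*I*√6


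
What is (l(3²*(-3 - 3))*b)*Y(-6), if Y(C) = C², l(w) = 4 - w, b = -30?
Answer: -62640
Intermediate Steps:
(l(3²*(-3 - 3))*b)*Y(-6) = ((4 - 3²*(-3 - 3))*(-30))*(-6)² = ((4 - 9*(-6))*(-30))*36 = ((4 - 1*(-54))*(-30))*36 = ((4 + 54)*(-30))*36 = (58*(-30))*36 = -1740*36 = -62640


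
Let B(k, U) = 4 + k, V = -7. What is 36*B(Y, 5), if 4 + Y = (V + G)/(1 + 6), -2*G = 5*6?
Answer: -792/7 ≈ -113.14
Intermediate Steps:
G = -15 (G = -5*6/2 = -½*30 = -15)
Y = -50/7 (Y = -4 + (-7 - 15)/(1 + 6) = -4 - 22/7 = -50/7 ≈ -7.1429)
36*B(Y, 5) = 36*(4 - 50/7) = 36*(-22/7) = -792/7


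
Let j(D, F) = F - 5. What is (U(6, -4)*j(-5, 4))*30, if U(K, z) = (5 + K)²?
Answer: -3630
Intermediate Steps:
j(D, F) = -5 + F
(U(6, -4)*j(-5, 4))*30 = ((5 + 6)²*(-5 + 4))*30 = (11²*(-1))*30 = (121*(-1))*30 = -121*30 = -3630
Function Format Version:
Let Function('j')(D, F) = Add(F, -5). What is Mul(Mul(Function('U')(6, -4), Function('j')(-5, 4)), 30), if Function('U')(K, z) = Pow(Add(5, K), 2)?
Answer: -3630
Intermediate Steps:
Function('j')(D, F) = Add(-5, F)
Mul(Mul(Function('U')(6, -4), Function('j')(-5, 4)), 30) = Mul(Mul(Pow(Add(5, 6), 2), Add(-5, 4)), 30) = Mul(Mul(Pow(11, 2), -1), 30) = Mul(Mul(121, -1), 30) = Mul(-121, 30) = -3630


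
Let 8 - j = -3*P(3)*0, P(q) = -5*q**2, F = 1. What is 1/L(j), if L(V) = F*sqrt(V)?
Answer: sqrt(2)/4 ≈ 0.35355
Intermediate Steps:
j = 8 (j = 8 - (-(-15)*3**2)*0 = 8 - (-(-15)*9)*0 = 8 - (-3*(-45))*0 = 8 - 135*0 = 8 - 1*0 = 8 + 0 = 8)
L(V) = sqrt(V) (L(V) = 1*sqrt(V) = sqrt(V))
1/L(j) = 1/(sqrt(8)) = 1/(2*sqrt(2)) = sqrt(2)/4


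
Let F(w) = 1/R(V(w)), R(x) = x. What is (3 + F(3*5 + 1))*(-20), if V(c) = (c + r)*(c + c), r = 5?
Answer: -10085/168 ≈ -60.030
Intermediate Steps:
V(c) = 2*c*(5 + c) (V(c) = (c + 5)*(c + c) = (5 + c)*(2*c) = 2*c*(5 + c))
F(w) = 1/(2*w*(5 + w))
(3 + F(3*5 + 1))*(-20) = (3 + 1/(2*(3*5 + 1)*(5 + (3*5 + 1))))*(-20) = (3 + 1/(2*(15 + 1)*(5 + (15 + 1))))*(-20) = (3 + (½)/(16*(5 + 16)))*(-20) = (3 + (½)*(1/16)/21)*(-20) = (3 + (½)*(1/16)*(1/21))*(-20) = (3 + 1/672)*(-20) = (2017/672)*(-20) = -10085/168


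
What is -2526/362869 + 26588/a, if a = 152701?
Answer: 9262238246/55410459169 ≈ 0.16716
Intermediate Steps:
-2526/362869 + 26588/a = -2526/362869 + 26588/152701 = 9262238246/55410459169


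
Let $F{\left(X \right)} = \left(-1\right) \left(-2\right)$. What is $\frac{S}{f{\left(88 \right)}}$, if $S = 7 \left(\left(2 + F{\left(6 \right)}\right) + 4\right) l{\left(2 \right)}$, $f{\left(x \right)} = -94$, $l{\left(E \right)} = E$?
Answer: $- \frac{56}{47} \approx -1.1915$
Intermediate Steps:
$F{\left(X \right)} = 2$
$S = 112$ ($S = 7 \left(\left(2 + 2\right) + 4\right) 2 = 7 \left(4 + 4\right) 2 = 7 \cdot 8 \cdot 2 = 56 \cdot 2 = 112$)
$\frac{S}{f{\left(88 \right)}} = \frac{112}{-94} = 112 \left(- \frac{1}{94}\right) = - \frac{56}{47}$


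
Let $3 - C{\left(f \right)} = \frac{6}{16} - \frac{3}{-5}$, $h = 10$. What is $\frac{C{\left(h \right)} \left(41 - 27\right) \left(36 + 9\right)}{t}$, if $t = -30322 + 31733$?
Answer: $\frac{5103}{5644} \approx 0.90415$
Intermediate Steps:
$C{\left(f \right)} = \frac{81}{40}$ ($C{\left(f \right)} = 3 - \left(\frac{6}{16} - \frac{3}{-5}\right) = 3 - \left(6 \cdot \frac{1}{16} - - \frac{3}{5}\right) = 3 - \left(\frac{3}{8} + \frac{3}{5}\right) = 3 - \frac{39}{40} = \frac{81}{40}$)
$t = 1411$
$\frac{C{\left(h \right)} \left(41 - 27\right) \left(36 + 9\right)}{t} = \frac{\frac{81}{40} \left(41 - 27\right) \left(36 + 9\right)}{1411} = \frac{81 \cdot 14 \cdot 45}{40} \cdot \frac{1}{1411} = \frac{81}{40} \cdot 630 \cdot \frac{1}{1411} = \frac{5103}{4} \cdot \frac{1}{1411} = \frac{5103}{5644}$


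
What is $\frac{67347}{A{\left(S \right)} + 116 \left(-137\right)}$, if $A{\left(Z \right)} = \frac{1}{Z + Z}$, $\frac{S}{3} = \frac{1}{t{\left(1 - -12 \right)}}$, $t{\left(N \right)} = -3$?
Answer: $- \frac{44898}{10595} \approx -4.2377$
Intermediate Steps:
$S = -1$ ($S = \frac{3}{-3} = 3 \left(- \frac{1}{3}\right) = -1$)
$A{\left(Z \right)} = \frac{1}{2 Z}$
$\frac{67347}{A{\left(S \right)} + 116 \left(-137\right)} = \frac{67347}{\frac{1}{2 \left(-1\right)} + 116 \left(-137\right)} = \frac{67347}{\frac{1}{2} \left(-1\right) - 15892} = \frac{67347}{- \frac{1}{2} - 15892} = \frac{67347}{- \frac{31785}{2}} = 67347 \left(- \frac{2}{31785}\right) = - \frac{44898}{10595}$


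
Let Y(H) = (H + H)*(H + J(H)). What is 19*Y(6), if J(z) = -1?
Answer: 1140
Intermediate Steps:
Y(H) = 2*H*(-1 + H) (Y(H) = (H + H)*(H - 1) = (2*H)*(-1 + H) = 2*H*(-1 + H))
19*Y(6) = 19*(2*6*(-1 + 6)) = 19*(2*6*5) = 19*60 = 1140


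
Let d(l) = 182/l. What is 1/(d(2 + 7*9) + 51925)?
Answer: 5/259639 ≈ 1.9258e-5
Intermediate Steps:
1/(d(2 + 7*9) + 51925) = 1/(182/(2 + 7*9) + 51925) = 1/(182/(2 + 63) + 51925) = 1/(182/65 + 51925) = 1/(182*(1/65) + 51925) = 1/(14/5 + 51925) = 1/(259639/5) = 5/259639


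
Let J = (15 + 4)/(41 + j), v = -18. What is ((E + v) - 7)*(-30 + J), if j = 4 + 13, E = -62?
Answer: 5163/2 ≈ 2581.5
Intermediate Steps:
j = 17
J = 19/58 (J = (15 + 4)/(41 + 17) = 19/58 ≈ 0.32759)
((E + v) - 7)*(-30 + J) = ((-62 - 18) - 7)*(-30 + 19/58) = (-80 - 7)*(-1721/58) = -87*(-1721/58) = 5163/2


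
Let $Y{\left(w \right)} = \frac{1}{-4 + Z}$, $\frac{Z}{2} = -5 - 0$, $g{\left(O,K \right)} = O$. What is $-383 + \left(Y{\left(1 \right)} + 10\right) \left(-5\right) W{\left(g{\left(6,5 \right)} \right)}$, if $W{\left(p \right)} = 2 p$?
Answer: $- \frac{6851}{7} \approx -978.71$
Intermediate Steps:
$Z = -10$ ($Z = 2 \left(-5 - 0\right) = 2 \left(-5 + 0\right) = 2 \left(-5\right) = -10$)
$Y{\left(w \right)} = - \frac{1}{14}$ ($Y{\left(w \right)} = \frac{1}{-4 - 10} = \frac{1}{-14} = - \frac{1}{14}$)
$-383 + \left(Y{\left(1 \right)} + 10\right) \left(-5\right) W{\left(g{\left(6,5 \right)} \right)} = -383 + \left(- \frac{1}{14} + 10\right) \left(-5\right) 2 \cdot 6 = -383 + \frac{139}{14} \left(-5\right) 12 = -383 - \frac{4170}{7} = - \frac{6851}{7}$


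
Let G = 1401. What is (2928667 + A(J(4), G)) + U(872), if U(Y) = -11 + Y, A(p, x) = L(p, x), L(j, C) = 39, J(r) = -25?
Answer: 2929567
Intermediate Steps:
A(p, x) = 39
(2928667 + A(J(4), G)) + U(872) = (2928667 + 39) + (-11 + 872) = 2928706 + 861 = 2929567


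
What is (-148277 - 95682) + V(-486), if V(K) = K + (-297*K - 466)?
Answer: -100569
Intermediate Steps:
V(K) = -466 - 296*K (V(K) = K + (-466 - 297*K) = -466 - 296*K)
(-148277 - 95682) + V(-486) = (-148277 - 95682) + (-466 - 296*(-486)) = -243959 + (-466 + 143856) = -243959 + 143390 = -100569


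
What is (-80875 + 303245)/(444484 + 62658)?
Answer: 111185/253571 ≈ 0.43848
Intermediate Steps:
(-80875 + 303245)/(444484 + 62658) = 222370/507142 = 222370*(1/507142) = 111185/253571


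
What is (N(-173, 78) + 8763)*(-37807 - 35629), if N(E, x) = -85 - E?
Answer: -649982036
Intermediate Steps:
(N(-173, 78) + 8763)*(-37807 - 35629) = ((-85 - 1*(-173)) + 8763)*(-37807 - 35629) = ((-85 + 173) + 8763)*(-73436) = (88 + 8763)*(-73436) = 8851*(-73436) = -649982036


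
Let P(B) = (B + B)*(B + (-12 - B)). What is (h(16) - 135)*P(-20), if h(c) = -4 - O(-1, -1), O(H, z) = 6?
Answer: -69600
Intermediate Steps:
h(c) = -10 (h(c) = -4 - 1*6 = -4 - 6 = -10)
P(B) = -24*B (P(B) = (2*B)*(-12) = -24*B)
(h(16) - 135)*P(-20) = (-10 - 135)*(-24*(-20)) = -145*480 = -69600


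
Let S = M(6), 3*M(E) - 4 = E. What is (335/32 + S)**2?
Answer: 1755625/9216 ≈ 190.50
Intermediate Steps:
M(E) = 4/3 + E/3
S = 10/3 (S = 4/3 + (1/3)*6 = 4/3 + 2 = 10/3 ≈ 3.3333)
(335/32 + S)**2 = (335/32 + 10/3)**2 = (1325/96)**2 = 1755625/9216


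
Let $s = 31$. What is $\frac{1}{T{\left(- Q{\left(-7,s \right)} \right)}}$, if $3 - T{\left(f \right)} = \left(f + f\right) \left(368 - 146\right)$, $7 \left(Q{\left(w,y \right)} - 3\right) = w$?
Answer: $\frac{1}{891} \approx 0.0011223$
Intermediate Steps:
$Q{\left(w,y \right)} = 3 + \frac{w}{7}$
$T{\left(f \right)} = 3 - 444 f$ ($T{\left(f \right)} = 3 - \left(f + f\right) \left(368 - 146\right) = 3 - 2 f 222 = 3 - 444 f$)
$\frac{1}{T{\left(- Q{\left(-7,s \right)} \right)}} = \frac{1}{3 - 444 \left(- (3 + \frac{1}{7} \left(-7\right))\right)} = \frac{1}{3 - 444 \left(- (3 - 1)\right)} = \frac{1}{3 - 444 \left(\left(-1\right) 2\right)} = \frac{1}{3 - -888} = \frac{1}{3 + 888} = \frac{1}{891}$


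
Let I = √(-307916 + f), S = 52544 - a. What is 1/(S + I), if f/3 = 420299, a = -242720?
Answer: 295264/87179876715 - √952981/87179876715 ≈ 3.3756e-6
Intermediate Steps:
f = 1260897 (f = 3*420299 = 1260897)
S = 295264 (S = 52544 - 1*(-242720) = 52544 + 242720 = 295264)
I = √952981 (I = √(-307916 + 1260897) = √952981 ≈ 976.21)
1/(S + I) = 1/(295264 + √952981)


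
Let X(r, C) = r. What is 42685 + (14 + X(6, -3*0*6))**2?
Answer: 43085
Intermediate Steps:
42685 + (14 + X(6, -3*0*6))**2 = 42685 + (14 + 6)**2 = 42685 + 20**2 = 42685 + 400 = 43085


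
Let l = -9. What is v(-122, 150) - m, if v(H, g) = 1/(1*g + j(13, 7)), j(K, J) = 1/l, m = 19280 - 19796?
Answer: 696093/1349 ≈ 516.01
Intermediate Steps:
m = -516
j(K, J) = -⅑ (j(K, J) = 1/(-9) = -⅑)
v(H, g) = 1/(-⅑ + g) (v(H, g) = 1/(1*g - ⅑) = 1/(g - ⅑) = 1/(-⅑ + g))
v(-122, 150) - m = 9/(-1 + 9*150) - 1*(-516) = 9/(-1 + 1350) + 516 = 9/1349 + 516 = 696093/1349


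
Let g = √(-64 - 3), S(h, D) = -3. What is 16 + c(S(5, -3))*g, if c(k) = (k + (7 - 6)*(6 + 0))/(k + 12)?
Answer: 16 + I*√67/3 ≈ 16.0 + 2.7285*I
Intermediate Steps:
g = I*√67 (g = √(-67) = I*√67 ≈ 8.1853*I)
c(k) = (6 + k)/(12 + k) (c(k) = (k + 1*6)/(12 + k) = (k + 6)/(12 + k) = (6 + k)/(12 + k))
16 + c(S(5, -3))*g = 16 + ((6 - 3)/(12 - 3))*(I*√67) = 16 + (3/9)*(I*√67) = 16 + ((⅑)*3)*(I*√67) = 16 + (I*√67)/3 = 16 + I*√67/3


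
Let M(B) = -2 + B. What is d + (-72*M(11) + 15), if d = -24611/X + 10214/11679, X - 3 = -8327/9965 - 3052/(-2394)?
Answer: -533053887765349/68444756142 ≈ -7788.1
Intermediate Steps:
X = 5860498/1704015 (X = 3 + (-8327/9965 - 3052/(-2394)) = 3 + (-8327*1/9965 - 3052*(-1/2394)) = 3 + (-8327/9965 + 218/171) = 3 + 748453/1704015 = 5860498/1704015 ≈ 3.4392)
d = -489728357127463/68444756142 (d = -24611/5860498/1704015 + 10214/11679 = -24611*1704015/5860498 + 10214*(1/11679) = -41937513165/5860498 + 10214/11679 = -489728357127463/68444756142 ≈ -7155.1)
d + (-72*M(11) + 15) = -489728357127463/68444756142 + (-72*(-2 + 11) + 15) = -489728357127463/68444756142 + (-72*9 + 15) = -489728357127463/68444756142 + (-648 + 15) = -489728357127463/68444756142 - 633 = -533053887765349/68444756142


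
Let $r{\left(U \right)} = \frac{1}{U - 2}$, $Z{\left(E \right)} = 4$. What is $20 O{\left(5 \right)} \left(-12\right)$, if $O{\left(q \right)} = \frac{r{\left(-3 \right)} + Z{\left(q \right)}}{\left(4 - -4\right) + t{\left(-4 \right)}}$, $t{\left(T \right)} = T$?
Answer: $-228$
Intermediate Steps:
$r{\left(U \right)} = \frac{1}{-2 + U}$
$O{\left(q \right)} = \frac{19}{20}$ ($O{\left(q \right)} = \frac{\frac{1}{-2 - 3} + 4}{\left(4 - -4\right) - 4} = \frac{\frac{1}{-5} + 4}{\left(4 + 4\right) - 4} = \frac{- \frac{1}{5} + 4}{8 - 4} = \frac{19}{5 \cdot 4} = \frac{19}{5} \cdot \frac{1}{4} = \frac{19}{20}$)
$20 O{\left(5 \right)} \left(-12\right) = 20 \cdot \frac{19}{20} \left(-12\right) = 19 \left(-12\right) = -228$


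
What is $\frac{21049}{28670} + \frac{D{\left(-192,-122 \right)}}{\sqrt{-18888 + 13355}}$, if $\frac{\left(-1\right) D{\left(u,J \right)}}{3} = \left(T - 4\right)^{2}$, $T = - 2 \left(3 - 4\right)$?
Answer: $\frac{21049}{28670} + \frac{12 i \sqrt{5533}}{5533} \approx 0.73418 + 0.16132 i$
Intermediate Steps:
$T = 2$ ($T = \left(-2\right) \left(-1\right) = 2$)
$D{\left(u,J \right)} = -12$ ($D{\left(u,J \right)} = - 3 \left(2 - 4\right)^{2} = - 3 \left(-2\right)^{2} = \left(-3\right) 4 = -12$)
$\frac{21049}{28670} + \frac{D{\left(-192,-122 \right)}}{\sqrt{-18888 + 13355}} = \frac{21049}{28670} - \frac{12}{\sqrt{-18888 + 13355}} = 21049 \cdot \frac{1}{28670} - \frac{12}{\sqrt{-5533}} = \frac{21049}{28670} - \frac{12}{i \sqrt{5533}} = \frac{21049}{28670} - 12 \left(- \frac{i \sqrt{5533}}{5533}\right) = \frac{21049}{28670} + \frac{12 i \sqrt{5533}}{5533}$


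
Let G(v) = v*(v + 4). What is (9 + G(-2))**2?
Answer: 25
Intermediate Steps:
G(v) = v*(4 + v)
(9 + G(-2))**2 = (9 - 2*(4 - 2))**2 = (9 - 2*2)**2 = (9 - 4)**2 = 5**2 = 25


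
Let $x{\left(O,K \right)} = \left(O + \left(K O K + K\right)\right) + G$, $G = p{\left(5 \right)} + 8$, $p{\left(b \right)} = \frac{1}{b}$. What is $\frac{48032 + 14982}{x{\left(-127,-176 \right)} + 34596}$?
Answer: $- \frac{157535}{9749127} \approx -0.016159$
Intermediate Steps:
$G = \frac{41}{5}$ ($G = \frac{1}{5} + 8 = \frac{41}{5} \approx 8.2$)
$x{\left(O,K \right)} = \frac{41}{5} + K + O + O K^{2}$ ($x{\left(O,K \right)} = \left(O + \left(K O K + K\right)\right) + \frac{41}{5} = \left(O + \left(O K^{2} + K\right)\right) + \frac{41}{5} = \left(O + \left(K + O K^{2}\right)\right) + \frac{41}{5} = \left(K + O + O K^{2}\right) + \frac{41}{5} = \frac{41}{5} + K + O + O K^{2}$)
$\frac{48032 + 14982}{x{\left(-127,-176 \right)} + 34596} = \frac{48032 + 14982}{\left(\frac{41}{5} - 176 - 127 - 127 \left(-176\right)^{2}\right) + 34596} = \frac{63014}{\left(\frac{41}{5} - 176 - 127 - 3933952\right) + 34596} = \frac{63014}{- \frac{19671234}{5} + 34596} = \frac{63014}{- \frac{19498254}{5}} = 63014 \left(- \frac{5}{19498254}\right) = - \frac{157535}{9749127}$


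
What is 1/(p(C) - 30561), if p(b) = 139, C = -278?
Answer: -1/30422 ≈ -3.2871e-5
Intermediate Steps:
1/(p(C) - 30561) = 1/(139 - 30561) = 1/(-30422) = -1/30422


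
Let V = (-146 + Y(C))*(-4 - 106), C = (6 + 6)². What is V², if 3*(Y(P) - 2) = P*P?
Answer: 554250470400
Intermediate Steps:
C = 144 (C = 12² = 144)
Y(P) = 2 + P²/3 (Y(P) = 2 + (P*P)/3 = 2 + P²/3)
V = -744480 (V = (-146 + (2 + (⅓)*144²))*(-4 - 106) = (-146 + (2 + (⅓)*20736))*(-110) = (-146 + (2 + 6912))*(-110) = (-146 + 6914)*(-110) = 6768*(-110) = -744480)
V² = (-744480)² = 554250470400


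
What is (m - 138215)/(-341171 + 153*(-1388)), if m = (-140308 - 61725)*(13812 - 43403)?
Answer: -5978220288/553535 ≈ -10800.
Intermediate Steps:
m = 5978358503 (m = -202033*(-29591) = 5978358503)
(m - 138215)/(-341171 + 153*(-1388)) = (5978358503 - 138215)/(-341171 + 153*(-1388)) = 5978220288/(-341171 - 212364) = 5978220288/(-553535) = 5978220288*(-1/553535) = -5978220288/553535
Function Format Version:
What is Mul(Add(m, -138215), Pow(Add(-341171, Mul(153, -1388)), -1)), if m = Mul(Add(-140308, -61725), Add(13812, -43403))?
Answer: Rational(-5978220288, 553535) ≈ -10800.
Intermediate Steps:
m = 5978358503 (m = Mul(-202033, -29591) = 5978358503)
Mul(Add(m, -138215), Pow(Add(-341171, Mul(153, -1388)), -1)) = Mul(Add(5978358503, -138215), Pow(Add(-341171, Mul(153, -1388)), -1)) = Mul(5978220288, Pow(Add(-341171, -212364), -1)) = Mul(5978220288, Pow(-553535, -1)) = Mul(5978220288, Rational(-1, 553535)) = Rational(-5978220288, 553535)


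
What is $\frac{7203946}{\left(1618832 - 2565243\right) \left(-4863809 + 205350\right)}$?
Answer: $\frac{7203946}{4408816840649} \approx 1.634 \cdot 10^{-6}$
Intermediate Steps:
$\frac{7203946}{\left(1618832 - 2565243\right) \left(-4863809 + 205350\right)} = \frac{7203946}{\left(-946411\right) \left(-4658459\right)} = \frac{7203946}{4408816840649}$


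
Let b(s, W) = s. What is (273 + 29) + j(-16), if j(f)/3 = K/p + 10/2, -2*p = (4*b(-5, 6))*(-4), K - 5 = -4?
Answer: 12677/40 ≈ 316.92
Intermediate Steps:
K = 1 (K = 5 - 4 = 1)
p = -40 (p = -4*(-5)*(-4)/2 = -(-10)*(-4) = -½*80 = -40)
j(f) = 597/40 (j(f) = 3*(1/(-40) + 10/2) = 3*(1*(-1/40) + 10*(½)) = 3*(-1/40 + 5) = 3*(199/40) = 597/40)
(273 + 29) + j(-16) = (273 + 29) + 597/40 = 302 + 597/40 = 12677/40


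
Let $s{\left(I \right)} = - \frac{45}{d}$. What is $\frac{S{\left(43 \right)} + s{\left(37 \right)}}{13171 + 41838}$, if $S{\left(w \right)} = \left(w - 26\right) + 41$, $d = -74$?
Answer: $\frac{4337}{4070666} \approx 0.0010654$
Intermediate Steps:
$s{\left(I \right)} = \frac{45}{74}$ ($s{\left(I \right)} = - \frac{45}{-74} = \left(-45\right) \left(- \frac{1}{74}\right) = \frac{45}{74}$)
$S{\left(w \right)} = 15 + w$ ($S{\left(w \right)} = \left(-26 + w\right) + 41 = 15 + w$)
$\frac{S{\left(43 \right)} + s{\left(37 \right)}}{13171 + 41838} = \frac{\left(15 + 43\right) + \frac{45}{74}}{13171 + 41838} = \frac{58 + \frac{45}{74}}{55009} = \frac{4337}{74} \cdot \frac{1}{55009} = \frac{4337}{4070666}$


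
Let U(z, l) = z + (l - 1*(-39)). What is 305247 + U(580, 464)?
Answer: 306330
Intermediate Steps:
U(z, l) = 39 + l + z (U(z, l) = z + (l + 39) = z + (39 + l) = 39 + l + z)
305247 + U(580, 464) = 305247 + (39 + 464 + 580) = 305247 + 1083 = 306330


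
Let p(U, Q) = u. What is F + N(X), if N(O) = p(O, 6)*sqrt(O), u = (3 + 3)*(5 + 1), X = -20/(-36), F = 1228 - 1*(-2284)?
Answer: 3512 + 12*sqrt(5) ≈ 3538.8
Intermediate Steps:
F = 3512 (F = 1228 + 2284 = 3512)
X = 5/9 (X = -20*(-1/36) = 5/9 ≈ 0.55556)
u = 36 (u = 6*6 = 36)
p(U, Q) = 36
N(O) = 36*sqrt(O)
F + N(X) = 3512 + 36*sqrt(5/9) = 3512 + 36*(sqrt(5)/3) = 3512 + 12*sqrt(5)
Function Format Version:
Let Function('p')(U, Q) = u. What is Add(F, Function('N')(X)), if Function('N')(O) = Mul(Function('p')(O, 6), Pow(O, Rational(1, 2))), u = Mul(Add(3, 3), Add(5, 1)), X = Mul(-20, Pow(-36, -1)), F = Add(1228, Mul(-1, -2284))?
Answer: Add(3512, Mul(12, Pow(5, Rational(1, 2)))) ≈ 3538.8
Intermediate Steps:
F = 3512 (F = Add(1228, 2284) = 3512)
X = Rational(5, 9) (X = Mul(-20, Rational(-1, 36)) = Rational(5, 9) ≈ 0.55556)
u = 36 (u = Mul(6, 6) = 36)
Function('p')(U, Q) = 36
Function('N')(O) = Mul(36, Pow(O, Rational(1, 2)))
Add(F, Function('N')(X)) = Add(3512, Mul(36, Pow(Rational(5, 9), Rational(1, 2)))) = Add(3512, Mul(36, Mul(Rational(1, 3), Pow(5, Rational(1, 2))))) = Add(3512, Mul(12, Pow(5, Rational(1, 2))))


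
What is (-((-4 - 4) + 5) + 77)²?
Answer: 6400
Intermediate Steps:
(-((-4 - 4) + 5) + 77)² = (-(-8 + 5) + 77)² = (-1*(-3) + 77)² = (3 + 77)² = 80² = 6400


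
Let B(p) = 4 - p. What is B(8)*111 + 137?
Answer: -307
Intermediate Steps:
B(8)*111 + 137 = (4 - 1*8)*111 + 137 = (4 - 8)*111 + 137 = -4*111 + 137 = -444 + 137 = -307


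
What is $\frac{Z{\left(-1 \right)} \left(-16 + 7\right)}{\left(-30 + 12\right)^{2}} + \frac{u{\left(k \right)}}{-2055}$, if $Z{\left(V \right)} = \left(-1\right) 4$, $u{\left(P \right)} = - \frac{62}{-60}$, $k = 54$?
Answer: $\frac{2273}{20550} \approx 0.11061$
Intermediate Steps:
$u{\left(P \right)} = \frac{31}{30}$ ($u{\left(P \right)} = \left(-62\right) \left(- \frac{1}{60}\right) = \frac{31}{30}$)
$Z{\left(V \right)} = -4$
$\frac{Z{\left(-1 \right)} \left(-16 + 7\right)}{\left(-30 + 12\right)^{2}} + \frac{u{\left(k \right)}}{-2055} = \frac{\left(-4\right) \left(-16 + 7\right)}{\left(-30 + 12\right)^{2}} + \frac{31}{30 \left(-2055\right)} = \frac{\left(-4\right) \left(-9\right)}{\left(-18\right)^{2}} + \frac{31}{30} \left(- \frac{1}{2055}\right) = \frac{36}{324} - \frac{31}{61650} = 36 \cdot \frac{1}{324} - \frac{31}{61650} = \frac{1}{9} - \frac{31}{61650} = \frac{2273}{20550}$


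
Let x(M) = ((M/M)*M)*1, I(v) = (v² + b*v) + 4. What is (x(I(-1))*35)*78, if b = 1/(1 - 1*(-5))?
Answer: 13195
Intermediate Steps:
b = ⅙ (b = 1/(1 + 5) = 1/6 = ⅙ ≈ 0.16667)
I(v) = 4 + v² + v/6 (I(v) = (v² + v/6) + 4 = 4 + v² + v/6)
x(M) = M (x(M) = (1*M)*1 = M*1 = M)
(x(I(-1))*35)*78 = ((4 + (-1)² + (⅙)*(-1))*35)*78 = ((4 + 1 - ⅙)*35)*78 = ((29/6)*35)*78 = (1015/6)*78 = 13195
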